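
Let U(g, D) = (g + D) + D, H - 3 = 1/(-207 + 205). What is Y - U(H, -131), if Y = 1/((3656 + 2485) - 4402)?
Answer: 902543/3478 ≈ 259.50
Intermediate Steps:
Y = 1/1739 (Y = 1/(6141 - 4402) = 1/1739 ≈ 0.00057504)
H = 5/2 (H = 3 + 1/(-207 + 205) = 3 + 1/(-2) = 3 - ½ = 5/2 ≈ 2.5000)
U(g, D) = g + 2*D (U(g, D) = (D + g) + D = g + 2*D)
Y - U(H, -131) = 1/1739 - (5/2 + 2*(-131)) = 1/1739 - (5/2 - 262) = 1/1739 - 1*(-519/2) = 1/1739 + 519/2 = 902543/3478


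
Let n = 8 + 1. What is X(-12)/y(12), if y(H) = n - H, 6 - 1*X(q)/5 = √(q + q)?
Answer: -10 + 10*I*√6/3 ≈ -10.0 + 8.165*I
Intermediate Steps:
X(q) = 30 - 5*√2*√q (X(q) = 30 - 5*√(q + q) = 30 - 5*√2*√q)
n = 9
y(H) = 9 - H
X(-12)/y(12) = (30 - 5*√2*√(-12))/(9 - 1*12) = (30 - 5*√2*2*I*√3)/(9 - 12) = (30 - 10*I*√6)/(-3) = (30 - 10*I*√6)*(-⅓) = -10 + 10*I*√6/3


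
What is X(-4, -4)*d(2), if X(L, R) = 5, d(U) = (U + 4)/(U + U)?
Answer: 15/2 ≈ 7.5000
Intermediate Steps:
d(U) = (4 + U)/(2*U) (d(U) = (4 + U)/((2*U)) = (4 + U)*(1/(2*U)) = (4 + U)/(2*U))
X(-4, -4)*d(2) = 5*((½)*(4 + 2)/2) = 5*((½)*(½)*6) = 5*(3/2) = 15/2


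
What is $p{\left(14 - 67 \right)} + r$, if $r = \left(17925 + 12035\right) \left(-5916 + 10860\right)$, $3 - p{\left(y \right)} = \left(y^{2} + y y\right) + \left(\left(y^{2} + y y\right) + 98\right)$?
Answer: $148110909$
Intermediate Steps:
$p{\left(y \right)} = -95 - 4 y^{2}$ ($p{\left(y \right)} = 3 - \left(\left(y^{2} + y y\right) + \left(\left(y^{2} + y y\right) + 98\right)\right) = 3 - \left(\left(y^{2} + y^{2}\right) + \left(\left(y^{2} + y^{2}\right) + 98\right)\right) = 3 - \left(2 y^{2} + \left(2 y^{2} + 98\right)\right) = 3 - \left(2 y^{2} + \left(98 + 2 y^{2}\right)\right) = 3 - \left(98 + 4 y^{2}\right) = -95 - 4 y^{2}$)
$r = 148122240$ ($r = 29960 \cdot 4944 = 148122240$)
$p{\left(14 - 67 \right)} + r = \left(-95 - 4 \left(14 - 67\right)^{2}\right) + 148122240 = \left(-95 - 4 \left(-53\right)^{2}\right) + 148122240 = \left(-95 - 11236\right) + 148122240 = -11331 + 148122240 = 148110909$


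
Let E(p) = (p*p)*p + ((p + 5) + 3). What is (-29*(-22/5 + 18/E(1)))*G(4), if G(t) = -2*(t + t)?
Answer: -6032/5 ≈ -1206.4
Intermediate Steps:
G(t) = -4*t
E(p) = 8 + p + p³ (E(p) = p²*p + ((5 + p) + 3) = p³ + (8 + p) = 8 + p + p³)
(-29*(-22/5 + 18/E(1)))*G(4) = (-29*(-22/5 + 18/(8 + 1 + 1³)))*(-4*4) = -29*(-22*⅕ + 18/(8 + 1 + 1))*(-16) = -29*(-22/5 + 18/10)*(-16) = -29*(-22/5 + 18*(⅒))*(-16) = -29*(-22/5 + 9/5)*(-16) = -29*(-13/5)*(-16) = (377/5)*(-16) = -6032/5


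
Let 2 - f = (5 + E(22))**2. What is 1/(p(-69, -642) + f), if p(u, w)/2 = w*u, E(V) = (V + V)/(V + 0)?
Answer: 1/88549 ≈ 1.1293e-5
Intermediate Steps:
E(V) = 2 (E(V) = (2*V)/V = 2)
p(u, w) = 2*u*w (p(u, w) = 2*(w*u) = 2*(u*w) = 2*u*w)
f = -47 (f = 2 - (5 + 2)**2 = 2 - 1*7**2 = 2 - 1*49 = 2 - 49 = -47)
1/(p(-69, -642) + f) = 1/(2*(-69)*(-642) - 47) = 1/(88596 - 47) = 1/88549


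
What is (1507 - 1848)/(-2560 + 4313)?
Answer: -341/1753 ≈ -0.19452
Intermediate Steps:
(1507 - 1848)/(-2560 + 4313) = -341/1753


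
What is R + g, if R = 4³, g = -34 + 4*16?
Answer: 94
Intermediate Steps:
g = 30 (g = -34 + 64 = 30)
R = 64
R + g = 64 + 30 = 94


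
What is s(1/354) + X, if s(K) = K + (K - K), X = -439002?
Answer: -155406707/354 ≈ -4.3900e+5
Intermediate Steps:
s(K) = K (s(K) = K + 0 = K)
s(1/354) + X = 1/354 - 439002 = -155406707/354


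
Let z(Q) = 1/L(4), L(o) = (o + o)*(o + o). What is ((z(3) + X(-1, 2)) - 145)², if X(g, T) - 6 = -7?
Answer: 87291649/4096 ≈ 21311.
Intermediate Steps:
L(o) = 4*o² (L(o) = (2*o)*(2*o) = 4*o²)
X(g, T) = -1 (X(g, T) = 6 - 7 = -1)
z(Q) = 1/64 (z(Q) = 1/(4*4²) = 1/(4*16) = 1/64)
((z(3) + X(-1, 2)) - 145)² = ((1/64 - 1) - 145)² = (-63/64 - 145)² = (-9343/64)² = 87291649/4096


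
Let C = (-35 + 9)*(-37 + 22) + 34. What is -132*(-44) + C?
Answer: 6232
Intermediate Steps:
C = 424 (C = -26*(-15) + 34 = 390 + 34 = 424)
-132*(-44) + C = -132*(-44) + 424 = 5808 + 424 = 6232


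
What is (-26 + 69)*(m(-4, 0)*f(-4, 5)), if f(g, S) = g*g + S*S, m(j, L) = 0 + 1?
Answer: 1763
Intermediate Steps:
m(j, L) = 1
f(g, S) = S**2 + g**2 (f(g, S) = g**2 + S**2 = S**2 + g**2)
(-26 + 69)*(m(-4, 0)*f(-4, 5)) = (-26 + 69)*(1*(5**2 + (-4)**2)) = 43*(1*(25 + 16)) = 43*(1*41) = 43*41 = 1763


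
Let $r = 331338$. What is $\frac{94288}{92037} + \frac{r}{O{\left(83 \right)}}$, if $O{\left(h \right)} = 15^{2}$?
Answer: $\frac{3390730034}{2300925} \approx 1473.6$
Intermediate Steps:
$O{\left(h \right)} = 225$
$\frac{94288}{92037} + \frac{r}{O{\left(83 \right)}} = \frac{94288}{92037} + \frac{331338}{225} = 94288 \cdot \frac{1}{92037} + 331338 \cdot \frac{1}{225} = \frac{94288}{92037} + \frac{110446}{75} = \frac{3390730034}{2300925}$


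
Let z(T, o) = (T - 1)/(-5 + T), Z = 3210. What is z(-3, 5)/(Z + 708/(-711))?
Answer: 237/1521068 ≈ 0.00015581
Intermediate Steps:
z(T, o) = (-1 + T)/(-5 + T)
z(-3, 5)/(Z + 708/(-711)) = ((-1 - 3)/(-5 - 3))/(3210 + 708/(-711)) = (-4/(-8))/(3210 + 708*(-1/711)) = (-⅛*(-4))/(3210 - 236/237) = 1/(2*(760534/237)) = (½)*(237/760534) = 237/1521068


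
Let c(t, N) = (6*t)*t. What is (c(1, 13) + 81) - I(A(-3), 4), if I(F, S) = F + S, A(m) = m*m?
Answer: 74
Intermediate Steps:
c(t, N) = 6*t²
A(m) = m²
(c(1, 13) + 81) - I(A(-3), 4) = (6*1² + 81) - ((-3)² + 4) = (6*1 + 81) - (9 + 4) = (6 + 81) - 1*13 = 87 - 13 = 74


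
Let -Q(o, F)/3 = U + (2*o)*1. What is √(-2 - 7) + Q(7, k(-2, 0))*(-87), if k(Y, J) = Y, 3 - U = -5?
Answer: 5742 + 3*I ≈ 5742.0 + 3.0*I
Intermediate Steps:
U = 8 (U = 3 - 1*(-5) = 3 + 5 = 8)
Q(o, F) = -24 - 6*o (Q(o, F) = -3*(8 + (2*o)*1) = -3*(8 + 2*o) = -24 - 6*o)
√(-2 - 7) + Q(7, k(-2, 0))*(-87) = √(-2 - 7) + (-24 - 6*7)*(-87) = √(-9) + (-24 - 42)*(-87) = 3*I - 66*(-87) = 3*I + 5742 = 5742 + 3*I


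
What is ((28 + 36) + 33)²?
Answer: 9409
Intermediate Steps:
((28 + 36) + 33)² = (64 + 33)² = 97² = 9409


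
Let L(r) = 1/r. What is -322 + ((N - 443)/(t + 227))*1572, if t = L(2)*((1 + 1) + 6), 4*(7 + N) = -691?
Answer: -351115/77 ≈ -4559.9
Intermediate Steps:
N = -719/4 (N = -7 + (1/4)*(-691) = -7 - 691/4 = -719/4 ≈ -179.75)
t = 4 (t = ((1 + 1) + 6)/2 = (2 + 6)/2 = (1/2)*8 = 4)
-322 + ((N - 443)/(t + 227))*1572 = -322 + ((-719/4 - 443)/(4 + 227))*1572 = -322 - 2491/4/231*1572 = -322 - 2491/4*1/231*1572 = -322 - 2491/924*1572 = -322 - 326321/77 = -351115/77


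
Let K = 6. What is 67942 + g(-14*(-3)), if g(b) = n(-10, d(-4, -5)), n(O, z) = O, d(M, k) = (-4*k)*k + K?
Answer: 67932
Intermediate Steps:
d(M, k) = 6 - 4*k**2 (d(M, k) = (-4*k)*k + 6 = -4*k**2 + 6 = 6 - 4*k**2)
g(b) = -10
67942 + g(-14*(-3)) = 67942 - 10 = 67932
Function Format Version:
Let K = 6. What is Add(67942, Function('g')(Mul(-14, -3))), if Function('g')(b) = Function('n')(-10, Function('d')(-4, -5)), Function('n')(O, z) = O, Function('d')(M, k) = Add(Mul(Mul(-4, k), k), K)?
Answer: 67932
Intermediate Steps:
Function('d')(M, k) = Add(6, Mul(-4, Pow(k, 2))) (Function('d')(M, k) = Add(Mul(Mul(-4, k), k), 6) = Add(Mul(-4, Pow(k, 2)), 6) = Add(6, Mul(-4, Pow(k, 2))))
Function('g')(b) = -10
Add(67942, Function('g')(Mul(-14, -3))) = Add(67942, -10) = 67932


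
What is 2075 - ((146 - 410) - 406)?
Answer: 2745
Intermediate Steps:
2075 - ((146 - 410) - 406) = 2075 - (-264 - 406) = 2075 - 1*(-670) = 2075 + 670 = 2745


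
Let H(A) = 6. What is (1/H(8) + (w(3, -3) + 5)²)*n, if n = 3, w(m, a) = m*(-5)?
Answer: 601/2 ≈ 300.50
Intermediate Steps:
w(m, a) = -5*m
(1/H(8) + (w(3, -3) + 5)²)*n = (1/6 + (-5*3 + 5)²)*3 = (⅙ + (-15 + 5)²)*3 = (⅙ + (-10)²)*3 = (⅙ + 100)*3 = (601/6)*3 = 601/2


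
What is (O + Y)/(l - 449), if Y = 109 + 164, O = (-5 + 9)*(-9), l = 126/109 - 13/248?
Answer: -6406584/12107537 ≈ -0.52914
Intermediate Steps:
l = 29831/27032 (l = 126*(1/109) - 13*1/248 = 126/109 - 13/248 = 29831/27032 ≈ 1.1035)
O = -36 (O = 4*(-9) = -36)
Y = 273
(O + Y)/(l - 449) = (-36 + 273)/(29831/27032 - 449) = 237/(-12107537/27032) = 237*(-27032/12107537) = -6406584/12107537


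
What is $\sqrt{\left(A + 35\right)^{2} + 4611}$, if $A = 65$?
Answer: $\sqrt{14611} \approx 120.88$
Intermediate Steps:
$\sqrt{\left(A + 35\right)^{2} + 4611} = \sqrt{\left(65 + 35\right)^{2} + 4611} = \sqrt{100^{2} + 4611} = \sqrt{10000 + 4611} = \sqrt{14611}$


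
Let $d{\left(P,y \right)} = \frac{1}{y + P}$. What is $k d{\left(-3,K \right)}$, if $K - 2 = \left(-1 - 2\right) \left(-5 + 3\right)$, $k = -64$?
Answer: $- \frac{64}{5} \approx -12.8$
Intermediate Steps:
$K = 8$ ($K = 2 + \left(-1 - 2\right) \left(-5 + 3\right) = 2 - -6 = 2 + 6 = 8$)
$d{\left(P,y \right)} = \frac{1}{P + y}$
$k d{\left(-3,K \right)} = - \frac{64}{-3 + 8} = - \frac{64}{5}$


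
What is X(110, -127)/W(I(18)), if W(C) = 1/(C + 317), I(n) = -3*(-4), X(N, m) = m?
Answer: -41783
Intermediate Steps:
I(n) = 12
W(C) = 1/(317 + C)
X(110, -127)/W(I(18)) = -127/(1/(317 + 12)) = -127/(1/329) = -127/1/329 = -127*329 = -41783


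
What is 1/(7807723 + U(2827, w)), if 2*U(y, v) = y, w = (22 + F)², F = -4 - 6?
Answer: 2/15618273 ≈ 1.2806e-7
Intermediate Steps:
F = -10
w = 144 (w = (22 - 10)² = 12² = 144)
U(y, v) = y/2
1/(7807723 + U(2827, w)) = 1/(7807723 + (½)*2827) = 1/(7807723 + 2827/2) = 1/(15618273/2) = 2/15618273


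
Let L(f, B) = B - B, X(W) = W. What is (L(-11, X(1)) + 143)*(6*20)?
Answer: 17160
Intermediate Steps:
L(f, B) = 0
(L(-11, X(1)) + 143)*(6*20) = (0 + 143)*(6*20) = 143*120 = 17160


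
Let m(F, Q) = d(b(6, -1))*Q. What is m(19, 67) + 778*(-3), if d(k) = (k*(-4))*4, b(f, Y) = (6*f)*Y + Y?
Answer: 37330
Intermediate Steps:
b(f, Y) = Y + 6*Y*f (b(f, Y) = 6*Y*f + Y = Y + 6*Y*f)
d(k) = -16*k (d(k) = -4*k*4 = -16*k)
m(F, Q) = 592*Q (m(F, Q) = (-(-16)*(1 + 6*6))*Q = (-(-16)*(1 + 36))*Q = (-(-16)*37)*Q = (-16*(-37))*Q = 592*Q)
m(19, 67) + 778*(-3) = 592*67 + 778*(-3) = 39664 - 2334 = 37330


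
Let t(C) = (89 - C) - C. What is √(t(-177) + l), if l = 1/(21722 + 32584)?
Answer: √145163311006/18102 ≈ 21.048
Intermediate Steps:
t(C) = 89 - 2*C
l = 1/54306 ≈ 1.8414e-5
√(t(-177) + l) = √((89 - 2*(-177)) + 1/54306) = √((89 + 354) + 1/54306) = √(443 + 1/54306) = √(24057559/54306) = √145163311006/18102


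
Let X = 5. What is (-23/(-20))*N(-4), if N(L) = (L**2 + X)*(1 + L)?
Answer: -1449/20 ≈ -72.450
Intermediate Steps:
N(L) = (1 + L)*(5 + L**2) (N(L) = (L**2 + 5)*(1 + L) = (5 + L**2)*(1 + L) = (1 + L)*(5 + L**2))
(-23/(-20))*N(-4) = (-23/(-20))*(5 + (-4)**2 + (-4)**3 + 5*(-4)) = (-23*(-1/20))*(5 + 16 - 64 - 20) = (23/20)*(-63) = -1449/20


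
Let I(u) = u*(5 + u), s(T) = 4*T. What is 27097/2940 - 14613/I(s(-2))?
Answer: -71959/120 ≈ -599.66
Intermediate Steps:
27097/2940 - 14613/I(s(-2)) = 27097/2940 - 14613*(-1/(8*(5 + 4*(-2)))) = 27097*(1/2940) - 14613*(-1/(8*(5 - 8))) = 553/60 - 14613/((-8*(-3))) = 553/60 - 14613/24 = 553/60 - 14613*1/24 = 553/60 - 4871/8 = -71959/120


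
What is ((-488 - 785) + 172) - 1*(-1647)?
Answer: 546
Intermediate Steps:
((-488 - 785) + 172) - 1*(-1647) = (-1273 + 172) + 1647 = -1101 + 1647 = 546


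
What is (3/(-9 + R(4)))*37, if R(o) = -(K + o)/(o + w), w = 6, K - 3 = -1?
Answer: -185/16 ≈ -11.563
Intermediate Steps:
K = 2 (K = 3 - 1 = 2)
R(o) = -(2 + o)/(6 + o) (R(o) = -(2 + o)/(o + 6) = -(2 + o)/(6 + o))
(3/(-9 + R(4)))*37 = (3/(-9 + (-2 - 1*4)/(6 + 4)))*37 = (3/(-9 + (-2 - 4)/10))*37 = (3/(-9 + (⅒)*(-6)))*37 = (3/(-9 - ⅗))*37 = (3/(-48/5))*37 = (3*(-5/48))*37 = -5/16*37 = -185/16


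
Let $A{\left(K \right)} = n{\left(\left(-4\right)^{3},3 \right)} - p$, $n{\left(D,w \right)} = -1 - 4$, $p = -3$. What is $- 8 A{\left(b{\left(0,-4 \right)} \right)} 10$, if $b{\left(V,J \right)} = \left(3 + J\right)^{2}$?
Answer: $160$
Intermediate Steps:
$n{\left(D,w \right)} = -5$ ($n{\left(D,w \right)} = -1 - 4 = -5$)
$A{\left(K \right)} = -2$ ($A{\left(K \right)} = -5 - -3 = -5 + 3 = -2$)
$- 8 A{\left(b{\left(0,-4 \right)} \right)} 10 = \left(-8\right) \left(-2\right) 10 = 16 \cdot 10 = 160$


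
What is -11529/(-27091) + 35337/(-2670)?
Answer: -308844079/24110990 ≈ -12.809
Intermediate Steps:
-11529/(-27091) + 35337/(-2670) = -11529*(-1/27091) + 35337*(-1/2670) = 11529/27091 - 11779/890 = -308844079/24110990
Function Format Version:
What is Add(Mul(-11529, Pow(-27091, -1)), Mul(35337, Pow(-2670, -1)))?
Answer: Rational(-308844079, 24110990) ≈ -12.809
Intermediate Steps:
Add(Mul(-11529, Pow(-27091, -1)), Mul(35337, Pow(-2670, -1))) = Add(Mul(-11529, Rational(-1, 27091)), Mul(35337, Rational(-1, 2670))) = Add(Rational(11529, 27091), Rational(-11779, 890)) = Rational(-308844079, 24110990)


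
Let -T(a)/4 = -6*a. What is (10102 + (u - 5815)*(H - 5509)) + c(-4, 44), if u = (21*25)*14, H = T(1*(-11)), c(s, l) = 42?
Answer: -8851411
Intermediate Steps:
T(a) = 24*a (T(a) = -(-24)*a = 24*a)
H = -264 (H = 24*(1*(-11)) = 24*(-11) = -264)
u = 7350 (u = 525*14 = 7350)
(10102 + (u - 5815)*(H - 5509)) + c(-4, 44) = (10102 + (7350 - 5815)*(-264 - 5509)) + 42 = (10102 + 1535*(-5773)) + 42 = (10102 - 8861555) + 42 = -8851453 + 42 = -8851411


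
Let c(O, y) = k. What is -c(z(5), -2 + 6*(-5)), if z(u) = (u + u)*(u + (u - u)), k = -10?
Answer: 10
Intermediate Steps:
z(u) = 2*u² (z(u) = (2*u)*(u + 0) = (2*u)*u = 2*u²)
c(O, y) = -10
-c(z(5), -2 + 6*(-5)) = -1*(-10) = 10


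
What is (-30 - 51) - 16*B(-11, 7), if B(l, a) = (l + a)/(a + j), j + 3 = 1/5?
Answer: -1381/21 ≈ -65.762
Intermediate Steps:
j = -14/5 (j = -3 + 1/5 = -14/5 ≈ -2.8000)
B(l, a) = (a + l)/(-14/5 + a) (B(l, a) = (l + a)/(a - 14/5) = (a + l)/(-14/5 + a))
(-30 - 51) - 16*B(-11, 7) = (-30 - 51) - 80*(7 - 11)/(-14 + 5*7) = -81 - 80*(-4)/(-14 + 35) = -81 - 80*(-4)/21 = -81 - 16*(-20/21) = -81 + 320/21 = -1381/21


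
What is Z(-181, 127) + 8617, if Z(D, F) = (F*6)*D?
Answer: -129305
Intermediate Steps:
Z(D, F) = 6*D*F (Z(D, F) = (6*F)*D = 6*D*F)
Z(-181, 127) + 8617 = 6*(-181)*127 + 8617 = -137922 + 8617 = -129305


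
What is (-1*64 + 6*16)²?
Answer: 1024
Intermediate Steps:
(-1*64 + 6*16)² = (-64 + 96)² = 32² = 1024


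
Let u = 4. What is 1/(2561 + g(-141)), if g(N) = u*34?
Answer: 1/2697 ≈ 0.00037078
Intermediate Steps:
g(N) = 136 (g(N) = 4*34 = 136)
1/(2561 + g(-141)) = 1/(2561 + 136) = 1/2697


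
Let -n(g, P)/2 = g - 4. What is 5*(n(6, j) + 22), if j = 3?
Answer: 90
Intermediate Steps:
n(g, P) = 8 - 2*g (n(g, P) = -2*(g - 4) = -2*(-4 + g) = 8 - 2*g)
5*(n(6, j) + 22) = 5*((8 - 2*6) + 22) = 5*((8 - 12) + 22) = 5*(-4 + 22) = 5*18 = 90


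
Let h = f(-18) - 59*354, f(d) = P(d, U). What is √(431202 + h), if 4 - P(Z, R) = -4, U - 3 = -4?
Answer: 2*√102581 ≈ 640.57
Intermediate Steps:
U = -1 (U = 3 - 4 = -1)
P(Z, R) = 8 (P(Z, R) = 4 - 1*(-4) = 4 + 4 = 8)
f(d) = 8
h = -20878 (h = 8 - 59*354 = 8 - 20886 = -20878)
√(431202 + h) = √(431202 - 20878) = √410324 = 2*√102581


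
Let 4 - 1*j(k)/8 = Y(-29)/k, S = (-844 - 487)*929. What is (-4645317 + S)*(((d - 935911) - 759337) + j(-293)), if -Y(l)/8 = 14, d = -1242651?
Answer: 5063043256163432/293 ≈ 1.7280e+13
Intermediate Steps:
Y(l) = -112 (Y(l) = -8*14 = -112)
S = -1236499 (S = -1331*929 = -1236499)
j(k) = 32 + 896/k (j(k) = 32 - (-896)/k = 32 + 896/k)
(-4645317 + S)*(((d - 935911) - 759337) + j(-293)) = (-4645317 - 1236499)*(((-1242651 - 935911) - 759337) + (32 + 896/(-293))) = -5881816*((-2178562 - 759337) + (32 + 896*(-1/293))) = -5881816*(-2937899 + (32 - 896/293)) = -5881816*(-2937899 + 8480/293) = -5881816*(-860795927/293) = 5063043256163432/293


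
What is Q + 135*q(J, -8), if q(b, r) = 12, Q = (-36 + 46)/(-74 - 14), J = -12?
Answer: 71275/44 ≈ 1619.9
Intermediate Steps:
Q = -5/44 (Q = 10/(-88) = 10*(-1/88) = -5/44 ≈ -0.11364)
Q + 135*q(J, -8) = -5/44 + 135*12 = -5/44 + 1620 = 71275/44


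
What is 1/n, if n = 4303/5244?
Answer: 5244/4303 ≈ 1.2187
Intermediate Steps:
n = 4303/5244 (n = 4303*(1/5244) = 4303/5244 ≈ 0.82056)
1/n = 1/(4303/5244) = 5244/4303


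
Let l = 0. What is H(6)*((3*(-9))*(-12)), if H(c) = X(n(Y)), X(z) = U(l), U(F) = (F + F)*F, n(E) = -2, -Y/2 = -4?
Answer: 0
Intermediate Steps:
Y = 8 (Y = -2*(-4) = 8)
U(F) = 2*F**2 (U(F) = (2*F)*F = 2*F**2)
X(z) = 0 (X(z) = 2*0**2 = 2*0 = 0)
H(c) = 0
H(6)*((3*(-9))*(-12)) = 0*((3*(-9))*(-12)) = 0*(-27*(-12)) = 0*324 = 0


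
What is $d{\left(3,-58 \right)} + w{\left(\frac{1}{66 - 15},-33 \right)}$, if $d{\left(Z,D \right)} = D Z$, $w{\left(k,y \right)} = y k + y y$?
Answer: $\frac{15544}{17} \approx 914.35$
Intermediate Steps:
$w{\left(k,y \right)} = y^{2} + k y$ ($w{\left(k,y \right)} = k y + y^{2} = y^{2} + k y$)
$d{\left(3,-58 \right)} + w{\left(\frac{1}{66 - 15},-33 \right)} = \left(-58\right) 3 - 33 \left(\frac{1}{66 - 15} - 33\right) = -174 - 33 \left(\frac{1}{51} - 33\right) = -174 - - \frac{18502}{17} = -174 + \frac{18502}{17} = \frac{15544}{17}$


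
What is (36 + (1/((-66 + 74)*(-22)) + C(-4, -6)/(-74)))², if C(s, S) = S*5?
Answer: 56185591225/42406144 ≈ 1324.9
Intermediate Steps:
C(s, S) = 5*S
(36 + (1/((-66 + 74)*(-22)) + C(-4, -6)/(-74)))² = (36 + (1/((-66 + 74)*(-22)) + (5*(-6))/(-74)))² = (36 + (-1/22/8 - 30*(-1/74)))² = (36 + ((⅛)*(-1/22) + 15/37))² = (36 + (-1/176 + 15/37))² = (36 + 2603/6512)² = (237035/6512)² = 56185591225/42406144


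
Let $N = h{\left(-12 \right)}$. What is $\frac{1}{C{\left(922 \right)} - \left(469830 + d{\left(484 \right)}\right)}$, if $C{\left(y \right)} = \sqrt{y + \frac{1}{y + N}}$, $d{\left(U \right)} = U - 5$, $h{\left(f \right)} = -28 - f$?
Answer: $- \frac{426099954}{200398642430453} - \frac{\sqrt{756811698}}{200398642430453} \approx -2.1264 \cdot 10^{-6}$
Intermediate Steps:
$d{\left(U \right)} = -5 + U$ ($d{\left(U \right)} = U - 5 = -5 + U$)
$N = -16$ ($N = -28 - -12 = -28 + 12 = -16$)
$C{\left(y \right)} = \sqrt{y + \frac{1}{-16 + y}}$ ($C{\left(y \right)} = \sqrt{y + \frac{1}{y - 16}} = \sqrt{y + \frac{1}{-16 + y}}$)
$\frac{1}{C{\left(922 \right)} - \left(469830 + d{\left(484 \right)}\right)} = \frac{1}{\sqrt{\frac{1 + 922 \left(-16 + 922\right)}{-16 + 922}} - 470309} = \frac{1}{\sqrt{\frac{1 + 922 \cdot 906}{906}} - 470309} = \frac{1}{\sqrt{\frac{1 + 835332}{906}} - 470309} = \frac{1}{\sqrt{\frac{1}{906} \cdot 835333} - 470309} = \frac{1}{\sqrt{\frac{835333}{906}} - 470309} = \frac{1}{\frac{\sqrt{756811698}}{906} - 470309} = \frac{1}{-470309 + \frac{\sqrt{756811698}}{906}}$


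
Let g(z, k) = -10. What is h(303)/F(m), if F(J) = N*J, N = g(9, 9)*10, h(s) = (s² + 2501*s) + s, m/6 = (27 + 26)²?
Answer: -56661/112360 ≈ -0.50428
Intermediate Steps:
m = 16854 (m = 6*(27 + 26)² = 6*53² = 6*2809 = 16854)
h(s) = s² + 2502*s
N = -100 (N = -10*10 = -100)
F(J) = -100*J
h(303)/F(m) = (303*(2502 + 303))/((-100*16854)) = (303*2805)/(-1685400) = 849915*(-1/1685400) = -56661/112360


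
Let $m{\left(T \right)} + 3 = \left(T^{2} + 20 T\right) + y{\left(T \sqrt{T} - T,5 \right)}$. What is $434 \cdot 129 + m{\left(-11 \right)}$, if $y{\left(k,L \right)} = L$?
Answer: $55889$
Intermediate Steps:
$m{\left(T \right)} = 2 + T^{2} + 20 T$ ($m{\left(T \right)} = -3 + \left(\left(T^{2} + 20 T\right) + 5\right) = -3 + \left(5 + T^{2} + 20 T\right) = 2 + T^{2} + 20 T$)
$434 \cdot 129 + m{\left(-11 \right)} = 434 \cdot 129 + \left(2 + \left(-11\right)^{2} + 20 \left(-11\right)\right) = 55986 + \left(2 + 121 - 220\right) = 55986 - 97 = 55889$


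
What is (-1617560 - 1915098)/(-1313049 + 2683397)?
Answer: -1766329/685174 ≈ -2.5779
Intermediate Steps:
(-1617560 - 1915098)/(-1313049 + 2683397) = -3532658/1370348 = -3532658*1/1370348 = -1766329/685174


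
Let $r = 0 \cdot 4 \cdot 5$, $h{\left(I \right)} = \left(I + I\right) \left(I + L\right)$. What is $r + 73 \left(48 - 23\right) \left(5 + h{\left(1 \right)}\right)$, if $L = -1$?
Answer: $9125$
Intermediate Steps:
$h{\left(I \right)} = 2 I \left(-1 + I\right)$ ($h{\left(I \right)} = \left(I + I\right) \left(I - 1\right) = 2 I \left(-1 + I\right)$)
$r = 0$ ($r = 0 \cdot 5 = 0$)
$r + 73 \left(48 - 23\right) \left(5 + h{\left(1 \right)}\right) = 0 + 73 \left(48 - 23\right) \left(5 + 2 \cdot 1 \left(-1 + 1\right)\right) = 0 + 73 \cdot 25 \left(5 + 2 \cdot 1 \cdot 0\right) = 0 + 73 \cdot 25 \left(5 + 0\right) = 0 + 73 \cdot 25 \cdot 5 = 0 + 73 \cdot 125 = 0 + 9125 = 9125$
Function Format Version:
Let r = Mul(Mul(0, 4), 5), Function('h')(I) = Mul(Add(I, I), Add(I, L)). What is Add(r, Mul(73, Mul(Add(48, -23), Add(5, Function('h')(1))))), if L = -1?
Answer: 9125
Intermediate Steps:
Function('h')(I) = Mul(2, I, Add(-1, I)) (Function('h')(I) = Mul(Add(I, I), Add(I, -1)) = Mul(Mul(2, I), Add(-1, I)) = Mul(2, I, Add(-1, I)))
r = 0 (r = Mul(0, 5) = 0)
Add(r, Mul(73, Mul(Add(48, -23), Add(5, Function('h')(1))))) = Add(0, Mul(73, Mul(Add(48, -23), Add(5, Mul(2, 1, Add(-1, 1)))))) = Add(0, Mul(73, Mul(25, Add(5, Mul(2, 1, 0))))) = Add(0, Mul(73, Mul(25, Add(5, 0)))) = Add(0, Mul(73, Mul(25, 5))) = Add(0, Mul(73, 125)) = Add(0, 9125) = 9125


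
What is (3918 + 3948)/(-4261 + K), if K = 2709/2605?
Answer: -10245465/5548598 ≈ -1.8465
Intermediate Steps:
K = 2709/2605 (K = 2709*(1/2605) = 2709/2605 ≈ 1.0399)
(3918 + 3948)/(-4261 + K) = (3918 + 3948)/(-4261 + 2709/2605) = 7866/(-11097196/2605) = 7866*(-2605/11097196) = -10245465/5548598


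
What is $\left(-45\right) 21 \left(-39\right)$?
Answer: $36855$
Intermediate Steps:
$\left(-45\right) 21 \left(-39\right) = \left(-945\right) \left(-39\right) = 36855$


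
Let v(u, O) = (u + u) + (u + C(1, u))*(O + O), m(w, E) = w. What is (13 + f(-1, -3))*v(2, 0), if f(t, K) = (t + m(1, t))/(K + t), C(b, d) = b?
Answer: 52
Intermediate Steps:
f(t, K) = (1 + t)/(K + t) (f(t, K) = (t + 1)/(K + t) = (1 + t)/(K + t))
v(u, O) = 2*u + 2*O*(1 + u) (v(u, O) = (u + u) + (u + 1)*(O + O) = 2*u + (1 + u)*(2*O) = 2*u + 2*O*(1 + u))
(13 + f(-1, -3))*v(2, 0) = (13 + (1 - 1)/(-3 - 1))*(2*0 + 2*2 + 2*0*2) = (13 + 0/(-4))*(0 + 4 + 0) = (13 - 1/4*0)*4 = (13 + 0)*4 = 13*4 = 52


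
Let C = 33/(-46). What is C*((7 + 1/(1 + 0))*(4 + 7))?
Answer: -1452/23 ≈ -63.130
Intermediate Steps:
C = -33/46 (C = 33*(-1/46) = -33/46 ≈ -0.71739)
C*((7 + 1/(1 + 0))*(4 + 7)) = -33*(7 + 1/(1 + 0))*(4 + 7)/46 = -33*(7 + 1/1)*11/46 = -33*(7 + 1)*11/46 = -132*11/23 = -33/46*88 = -1452/23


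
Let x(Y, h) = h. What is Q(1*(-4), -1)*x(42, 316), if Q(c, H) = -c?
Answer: 1264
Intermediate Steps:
Q(1*(-4), -1)*x(42, 316) = -(-4)*316 = -1*(-4)*316 = 4*316 = 1264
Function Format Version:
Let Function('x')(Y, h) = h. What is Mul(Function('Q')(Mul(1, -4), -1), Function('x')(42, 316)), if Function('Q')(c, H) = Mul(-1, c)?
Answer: 1264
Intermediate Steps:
Mul(Function('Q')(Mul(1, -4), -1), Function('x')(42, 316)) = Mul(Mul(-1, Mul(1, -4)), 316) = Mul(Mul(-1, -4), 316) = Mul(4, 316) = 1264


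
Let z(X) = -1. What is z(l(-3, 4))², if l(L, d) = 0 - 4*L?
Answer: 1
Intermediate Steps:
l(L, d) = -4*L
z(l(-3, 4))² = (-1)² = 1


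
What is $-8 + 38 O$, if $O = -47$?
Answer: $-1794$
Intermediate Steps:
$-8 + 38 O = -8 + 38 \left(-47\right) = -8 - 1786 = -1794$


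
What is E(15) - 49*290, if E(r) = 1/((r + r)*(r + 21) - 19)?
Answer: -15076809/1061 ≈ -14210.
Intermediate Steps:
E(r) = 1/(-19 + 2*r*(21 + r)) (E(r) = 1/((2*r)*(21 + r) - 19) = 1/(2*r*(21 + r) - 19) = 1/(-19 + 2*r*(21 + r)))
E(15) - 49*290 = 1/(-19 + 2*15² + 42*15) - 49*290 = 1/(-19 + 2*225 + 630) - 14210 = 1/(-19 + 450 + 630) - 14210 = 1/1061 - 14210 = -15076809/1061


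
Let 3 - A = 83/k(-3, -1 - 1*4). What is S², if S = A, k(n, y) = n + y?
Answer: 11449/64 ≈ 178.89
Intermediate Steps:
A = 107/8 (A = 3 - 83/(-3 + (-1 - 1*4)) = 3 - 83/(-3 + (-1 - 4)) = 3 - 83/(-3 - 5) = 3 - 83/(-8) = 3 - 83*(-1)/8 = 3 - 1*(-83/8) = 3 + 83/8 = 107/8 ≈ 13.375)
S = 107/8 ≈ 13.375
S² = (107/8)² = 11449/64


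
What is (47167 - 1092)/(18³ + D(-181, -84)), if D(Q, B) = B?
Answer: 46075/5748 ≈ 8.0158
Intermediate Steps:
(47167 - 1092)/(18³ + D(-181, -84)) = (47167 - 1092)/(18³ - 84) = 46075/(5832 - 84) = 46075/5748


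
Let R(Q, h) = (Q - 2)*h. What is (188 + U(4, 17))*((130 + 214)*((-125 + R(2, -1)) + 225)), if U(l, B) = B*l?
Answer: 8806400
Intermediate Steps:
R(Q, h) = h*(-2 + Q) (R(Q, h) = (-2 + Q)*h = h*(-2 + Q))
(188 + U(4, 17))*((130 + 214)*((-125 + R(2, -1)) + 225)) = (188 + 17*4)*((130 + 214)*((-125 - (-2 + 2)) + 225)) = (188 + 68)*(344*((-125 - 1*0) + 225)) = 256*(344*((-125 + 0) + 225)) = 256*(344*(-125 + 225)) = 256*(344*100) = 256*34400 = 8806400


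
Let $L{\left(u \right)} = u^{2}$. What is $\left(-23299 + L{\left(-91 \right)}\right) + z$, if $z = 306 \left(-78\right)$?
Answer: $-38886$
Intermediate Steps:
$z = -23868$
$\left(-23299 + L{\left(-91 \right)}\right) + z = \left(-23299 + \left(-91\right)^{2}\right) - 23868 = \left(-23299 + 8281\right) - 23868 = -15018 - 23868 = -38886$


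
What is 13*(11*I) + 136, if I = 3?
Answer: 565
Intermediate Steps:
13*(11*I) + 136 = 13*(11*3) + 136 = 13*33 + 136 = 429 + 136 = 565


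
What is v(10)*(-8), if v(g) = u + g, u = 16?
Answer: -208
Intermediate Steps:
v(g) = 16 + g
v(10)*(-8) = (16 + 10)*(-8) = 26*(-8) = -208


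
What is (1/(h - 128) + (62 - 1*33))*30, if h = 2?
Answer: 18265/21 ≈ 869.76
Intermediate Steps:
(1/(h - 128) + (62 - 1*33))*30 = (1/(2 - 128) + (62 - 1*33))*30 = (1/(-126) + (62 - 33))*30 = (-1/126 + 29)*30 = (3653/126)*30 = 18265/21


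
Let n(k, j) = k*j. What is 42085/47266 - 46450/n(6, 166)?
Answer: -269198630/5884617 ≈ -45.746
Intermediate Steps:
n(k, j) = j*k
42085/47266 - 46450/n(6, 166) = 42085/47266 - 46450/(166*6) = 42085*(1/47266) - 46450/996 = 42085/47266 - 46450*1/996 = 42085/47266 - 23225/498 = -269198630/5884617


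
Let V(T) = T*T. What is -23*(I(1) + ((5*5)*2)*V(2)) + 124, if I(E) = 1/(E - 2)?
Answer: -4453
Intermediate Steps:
I(E) = 1/(-2 + E)
V(T) = T²
-23*(I(1) + ((5*5)*2)*V(2)) + 124 = -23*(1/(-2 + 1) + ((5*5)*2)*2²) + 124 = -23*(1/(-1) + (25*2)*4) + 124 = -23*(-1 + 50*4) + 124 = -23*(-1 + 200) + 124 = -23*199 + 124 = -4577 + 124 = -4453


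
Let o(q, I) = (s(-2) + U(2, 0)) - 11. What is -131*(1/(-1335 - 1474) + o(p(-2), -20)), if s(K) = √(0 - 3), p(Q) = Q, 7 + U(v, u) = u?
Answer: 6623753/2809 - 131*I*√3 ≈ 2358.0 - 226.9*I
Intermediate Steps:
U(v, u) = -7 + u
s(K) = I*√3 (s(K) = √(-3) = I*√3)
o(q, I) = -18 + I*√3 (o(q, I) = (I*√3 + (-7 + 0)) - 11 = (I*√3 - 7) - 11 = (-7 + I*√3) - 11 = -18 + I*√3)
-131*(1/(-1335 - 1474) + o(p(-2), -20)) = -131*(1/(-1335 - 1474) + (-18 + I*√3)) = -131*(1/(-2809) + (-18 + I*√3)) = -131*(-1/2809 + (-18 + I*√3)) = -131*(-50563/2809 + I*√3) = 6623753/2809 - 131*I*√3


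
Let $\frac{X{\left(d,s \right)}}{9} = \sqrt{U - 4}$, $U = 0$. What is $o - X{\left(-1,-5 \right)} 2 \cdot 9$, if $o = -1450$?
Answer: $-1450 - 324 i \approx -1450.0 - 324.0 i$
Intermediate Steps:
$X{\left(d,s \right)} = 18 i$ ($X{\left(d,s \right)} = 9 \sqrt{0 - 4} = 9 \sqrt{-4} = 9 \cdot 2 i = 18 i$)
$o - X{\left(-1,-5 \right)} 2 \cdot 9 = -1450 - 18 i 2 \cdot 9 = -1450 - 36 i 9 = -1450 - 324 i$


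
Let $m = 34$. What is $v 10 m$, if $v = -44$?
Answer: $-14960$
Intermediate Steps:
$v 10 m = \left(-44\right) 10 \cdot 34 = \left(-440\right) 34 = -14960$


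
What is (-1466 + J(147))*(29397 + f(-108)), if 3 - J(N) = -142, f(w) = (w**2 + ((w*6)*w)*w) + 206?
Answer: 9929963605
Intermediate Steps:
f(w) = 206 + w**2 + 6*w**3 (f(w) = (w**2 + ((6*w)*w)*w) + 206 = (w**2 + (6*w**2)*w) + 206 = (w**2 + 6*w**3) + 206 = 206 + w**2 + 6*w**3)
J(N) = 145 (J(N) = 3 - 1*(-142) = 3 + 142 = 145)
(-1466 + J(147))*(29397 + f(-108)) = (-1466 + 145)*(29397 + (206 + (-108)**2 + 6*(-108)**3)) = -1321*(29397 + (206 + 11664 + 6*(-1259712))) = -1321*(29397 + (206 + 11664 - 7558272)) = -1321*(29397 - 7546402) = -1321*(-7517005) = 9929963605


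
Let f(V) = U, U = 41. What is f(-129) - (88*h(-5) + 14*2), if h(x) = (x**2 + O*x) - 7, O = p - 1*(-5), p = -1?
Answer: 189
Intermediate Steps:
O = 4 (O = -1 - 1*(-5) = -1 + 5 = 4)
f(V) = 41
h(x) = -7 + x**2 + 4*x (h(x) = (x**2 + 4*x) - 7 = -7 + x**2 + 4*x)
f(-129) - (88*h(-5) + 14*2) = 41 - (88*(-7 + (-5)**2 + 4*(-5)) + 14*2) = 41 - (88*(-7 + 25 - 20) + 28) = 41 - (88*(-2) + 28) = 41 - (-176 + 28) = 41 - 1*(-148) = 41 + 148 = 189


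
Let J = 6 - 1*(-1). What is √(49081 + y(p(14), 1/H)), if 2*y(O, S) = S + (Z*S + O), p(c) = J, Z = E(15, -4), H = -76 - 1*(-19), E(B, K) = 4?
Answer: √159475398/57 ≈ 221.55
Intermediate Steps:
H = -57 (H = -76 + 19 = -57)
Z = 4
J = 7 (J = 6 + 1 = 7)
p(c) = 7
y(O, S) = O/2 + 5*S/2 (y(O, S) = (S + (4*S + O))/2 = (S + (O + 4*S))/2 = (O + 5*S)/2 = O/2 + 5*S/2)
√(49081 + y(p(14), 1/H)) = √(49081 + ((½)*7 + (5/2)/(-57))) = √(49081 + (7/2 + (5/2)*(-1/57))) = √(49081 + (7/2 - 5/114)) = √(49081 + 197/57) = √(2797814/57) = √159475398/57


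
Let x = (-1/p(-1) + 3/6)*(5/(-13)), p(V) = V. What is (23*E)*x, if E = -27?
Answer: 9315/26 ≈ 358.27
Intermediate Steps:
x = -15/26 (x = (-1/(-1) + 3/6)*(5/(-13)) = (-1*(-1) + 3*(1/6))*(5*(-1/13)) = (1 + 1/2)*(-5/13) = (3/2)*(-5/13) = -15/26 ≈ -0.57692)
(23*E)*x = (23*(-27))*(-15/26) = -621*(-15/26) = 9315/26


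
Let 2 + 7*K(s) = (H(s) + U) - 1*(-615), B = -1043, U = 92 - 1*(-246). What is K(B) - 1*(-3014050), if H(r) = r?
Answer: 21098258/7 ≈ 3.0140e+6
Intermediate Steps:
U = 338 (U = 92 + 246 = 338)
K(s) = 951/7 + s/7 (K(s) = -2/7 + ((s + 338) - 1*(-615))/7 = -2/7 + ((338 + s) + 615)/7 = -2/7 + (953 + s)/7 = -2/7 + (953/7 + s/7) = 951/7 + s/7)
K(B) - 1*(-3014050) = (951/7 + (1/7)*(-1043)) - 1*(-3014050) = (951/7 - 149) + 3014050 = -92/7 + 3014050 = 21098258/7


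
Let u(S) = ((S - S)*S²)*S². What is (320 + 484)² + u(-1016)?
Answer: 646416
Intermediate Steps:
u(S) = 0 (u(S) = (0*S²)*S² = 0*S² = 0)
(320 + 484)² + u(-1016) = (320 + 484)² + 0 = 804² + 0 = 646416 + 0 = 646416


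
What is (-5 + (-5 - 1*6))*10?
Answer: -160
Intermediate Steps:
(-5 + (-5 - 1*6))*10 = (-5 + (-5 - 6))*10 = (-5 - 11)*10 = -16*10 = -160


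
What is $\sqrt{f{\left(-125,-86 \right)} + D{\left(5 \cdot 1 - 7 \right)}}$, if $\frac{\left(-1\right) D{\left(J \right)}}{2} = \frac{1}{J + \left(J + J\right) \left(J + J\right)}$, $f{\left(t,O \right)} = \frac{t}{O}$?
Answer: $\frac{\sqrt{474978}}{602} \approx 1.1448$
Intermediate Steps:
$D{\left(J \right)} = - \frac{2}{J + 4 J^{2}}$ ($D{\left(J \right)} = - \frac{2}{J + \left(J + J\right) \left(J + J\right)} = - \frac{2}{J + 2 J 2 J} = - \frac{2}{J + 4 J^{2}}$)
$\sqrt{f{\left(-125,-86 \right)} + D{\left(5 \cdot 1 - 7 \right)}} = \sqrt{- \frac{125}{-86} - \frac{2}{\left(5 \cdot 1 - 7\right) \left(1 + 4 \left(5 \cdot 1 - 7\right)\right)}} = \sqrt{\left(-125\right) \left(- \frac{1}{86}\right) - \frac{2}{\left(5 - 7\right) \left(1 + 4 \left(5 - 7\right)\right)}} = \sqrt{\frac{125}{86} - \frac{2}{\left(-2\right) \left(1 + 4 \left(-2\right)\right)}} = \sqrt{\frac{125}{86} - - \frac{1}{1 - 8}} = \sqrt{\frac{125}{86} - - \frac{1}{-7}} = \sqrt{\frac{125}{86} - \left(-1\right) \left(- \frac{1}{7}\right)} = \sqrt{\frac{125}{86} - \frac{1}{7}} = \sqrt{\frac{789}{602}} = \frac{\sqrt{474978}}{602}$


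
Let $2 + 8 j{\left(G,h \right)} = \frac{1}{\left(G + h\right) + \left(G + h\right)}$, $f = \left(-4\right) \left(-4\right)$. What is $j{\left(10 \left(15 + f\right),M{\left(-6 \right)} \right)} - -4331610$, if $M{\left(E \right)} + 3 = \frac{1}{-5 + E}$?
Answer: $\frac{233976232267}{54016} \approx 4.3316 \cdot 10^{6}$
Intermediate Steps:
$f = 16$
$M{\left(E \right)} = -3 + \frac{1}{-5 + E}$
$j{\left(G,h \right)} = - \frac{1}{4} + \frac{1}{8 \left(2 G + 2 h\right)}$ ($j{\left(G,h \right)} = - \frac{1}{4} + \frac{1}{8 \left(\left(G + h\right) + \left(G + h\right)\right)} = - \frac{1}{4} + \frac{1}{8 \left(2 G + 2 h\right)}$)
$j{\left(10 \left(15 + f\right),M{\left(-6 \right)} \right)} - -4331610 = \frac{\frac{1}{16} - \frac{10 \left(15 + 16\right)}{4} - \frac{\frac{1}{-5 - 6} \left(16 - -18\right)}{4}}{10 \left(15 + 16\right) + \frac{16 - -18}{-5 - 6}} - -4331610 = \frac{\frac{1}{16} - \frac{10 \cdot 31}{4} - \frac{\frac{1}{-11} \left(16 + 18\right)}{4}}{10 \cdot 31 + \frac{16 + 18}{-11}} + 4331610 = \frac{\frac{1}{16} - \frac{155}{2} - \frac{\left(- \frac{1}{11}\right) 34}{4}}{310 - \frac{34}{11}} + 4331610 = \frac{\frac{1}{16} - \frac{155}{2} - - \frac{17}{22}}{310 - \frac{34}{11}} + 4331610 = \frac{\frac{1}{16} - \frac{155}{2} + \frac{17}{22}}{\frac{3376}{11}} + 4331610 = \frac{11}{3376} \left(- \frac{13493}{176}\right) + 4331610 = - \frac{13493}{54016} + 4331610 = \frac{233976232267}{54016}$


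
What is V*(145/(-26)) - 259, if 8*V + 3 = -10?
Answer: -3999/16 ≈ -249.94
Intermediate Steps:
V = -13/8 (V = -3/8 + (⅛)*(-10) = -3/8 - 5/4 = -13/8 ≈ -1.6250)
V*(145/(-26)) - 259 = -1885/(8*(-26)) - 259 = -1885*(-1)/(8*26) - 259 = -13/8*(-145/26) - 259 = 145/16 - 259 = -3999/16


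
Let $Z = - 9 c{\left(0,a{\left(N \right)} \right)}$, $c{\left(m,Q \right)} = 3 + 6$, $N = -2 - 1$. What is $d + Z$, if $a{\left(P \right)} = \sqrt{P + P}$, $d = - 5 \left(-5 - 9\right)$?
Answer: $-11$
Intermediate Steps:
$d = 70$ ($d = \left(-5\right) \left(-14\right) = 70$)
$N = -3$ ($N = -2 - 1 = -3$)
$a{\left(P \right)} = \sqrt{2} \sqrt{P}$ ($a{\left(P \right)} = \sqrt{2 P} = \sqrt{2} \sqrt{P}$)
$c{\left(m,Q \right)} = 9$
$Z = -81$ ($Z = \left(-9\right) 9 = -81$)
$d + Z = 70 - 81 = -11$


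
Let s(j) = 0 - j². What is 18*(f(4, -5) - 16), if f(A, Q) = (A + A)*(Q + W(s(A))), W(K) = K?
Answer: -3312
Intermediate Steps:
s(j) = -j²
f(A, Q) = 2*A*(Q - A²) (f(A, Q) = (A + A)*(Q - A²) = (2*A)*(Q - A²) = 2*A*(Q - A²))
18*(f(4, -5) - 16) = 18*(2*4*(-5 - 1*4²) - 16) = 18*(2*4*(-5 - 1*16) - 16) = 18*(2*4*(-5 - 16) - 16) = 18*(2*4*(-21) - 16) = 18*(-168 - 16) = 18*(-184) = -3312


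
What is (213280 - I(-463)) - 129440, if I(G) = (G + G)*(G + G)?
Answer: -773636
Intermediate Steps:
I(G) = 4*G² (I(G) = (2*G)*(2*G) = 4*G²)
(213280 - I(-463)) - 129440 = (213280 - 4*(-463)²) - 129440 = (213280 - 4*214369) - 129440 = (213280 - 1*857476) - 129440 = (213280 - 857476) - 129440 = -644196 - 129440 = -773636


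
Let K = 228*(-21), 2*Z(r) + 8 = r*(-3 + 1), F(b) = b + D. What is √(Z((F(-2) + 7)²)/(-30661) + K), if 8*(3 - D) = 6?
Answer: I*√72018917175763/122644 ≈ 69.195*I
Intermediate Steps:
D = 9/4 (D = 3 - ⅛*6 = 3 - ¾ = 9/4 ≈ 2.2500)
F(b) = 9/4 + b (F(b) = b + 9/4 = 9/4 + b)
Z(r) = -4 - r (Z(r) = -4 + (r*(-3 + 1))/2 = -4 + (r*(-2))/2 = -4 + (-2*r)/2 = -4 - r)
K = -4788
√(Z((F(-2) + 7)²)/(-30661) + K) = √((-4 - ((9/4 - 2) + 7)²)/(-30661) - 4788) = √((-4 - (¼ + 7)²)*(-1/30661) - 4788) = √((-4 - (29/4)²)*(-1/30661) - 4788) = √((-4 - 1*841/16)*(-1/30661) - 4788) = √((-4 - 841/16)*(-1/30661) - 4788) = √(-905/16*(-1/30661) - 4788) = √(905/490576 - 4788) = √(-2348876983/490576) = I*√72018917175763/122644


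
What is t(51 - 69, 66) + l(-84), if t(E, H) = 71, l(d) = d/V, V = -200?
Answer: 3571/50 ≈ 71.420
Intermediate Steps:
l(d) = -d/200 (l(d) = d/(-200) = d*(-1/200) = -d/200)
t(51 - 69, 66) + l(-84) = 71 - 1/200*(-84) = 71 + 21/50 = 3571/50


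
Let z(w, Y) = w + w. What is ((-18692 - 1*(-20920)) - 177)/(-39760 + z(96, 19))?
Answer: -2051/39568 ≈ -0.051835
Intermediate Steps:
z(w, Y) = 2*w
((-18692 - 1*(-20920)) - 177)/(-39760 + z(96, 19)) = ((-18692 - 1*(-20920)) - 177)/(-39760 + 2*96) = ((-18692 + 20920) - 177)/(-39760 + 192) = (2228 - 177)/(-39568) = 2051*(-1/39568) = -2051/39568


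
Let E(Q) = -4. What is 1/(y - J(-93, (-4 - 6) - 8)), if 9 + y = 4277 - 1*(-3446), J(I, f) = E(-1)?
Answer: 1/7718 ≈ 0.00012957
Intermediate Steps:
J(I, f) = -4
y = 7714 (y = -9 + (4277 - 1*(-3446)) = -9 + (4277 + 3446) = -9 + 7723 = 7714)
1/(y - J(-93, (-4 - 6) - 8)) = 1/(7714 - 1*(-4)) = 1/(7714 + 4) = 1/7718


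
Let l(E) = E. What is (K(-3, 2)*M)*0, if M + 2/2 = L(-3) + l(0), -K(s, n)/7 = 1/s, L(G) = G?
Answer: 0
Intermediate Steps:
K(s, n) = -7/s
M = -4 (M = -1 + (-3 + 0) = -1 - 3 = -4)
(K(-3, 2)*M)*0 = (-7/(-3)*(-4))*0 = (-7*(-⅓)*(-4))*0 = ((7/3)*(-4))*0 = -28/3*0 = 0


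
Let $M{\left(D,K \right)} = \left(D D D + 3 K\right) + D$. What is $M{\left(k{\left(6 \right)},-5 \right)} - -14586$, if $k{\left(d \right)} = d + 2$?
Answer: $15091$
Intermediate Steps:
$k{\left(d \right)} = 2 + d$
$M{\left(D,K \right)} = D + D^{3} + 3 K$ ($M{\left(D,K \right)} = \left(D^{2} D + 3 K\right) + D = \left(D^{3} + 3 K\right) + D = D + D^{3} + 3 K$)
$M{\left(k{\left(6 \right)},-5 \right)} - -14586 = \left(\left(2 + 6\right) + \left(2 + 6\right)^{3} + 3 \left(-5\right)\right) - -14586 = \left(8 + 8^{3} - 15\right) + 14586 = \left(8 + 512 - 15\right) + 14586 = 505 + 14586 = 15091$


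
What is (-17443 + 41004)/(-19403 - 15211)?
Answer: -23561/34614 ≈ -0.68068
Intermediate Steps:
(-17443 + 41004)/(-19403 - 15211) = 23561/(-34614) = 23561*(-1/34614) = -23561/34614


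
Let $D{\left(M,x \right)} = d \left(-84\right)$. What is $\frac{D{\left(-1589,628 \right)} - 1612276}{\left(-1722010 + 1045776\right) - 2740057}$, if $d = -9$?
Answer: $\frac{1611520}{3416291} \approx 0.47172$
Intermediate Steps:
$D{\left(M,x \right)} = 756$ ($D{\left(M,x \right)} = \left(-9\right) \left(-84\right) = 756$)
$\frac{D{\left(-1589,628 \right)} - 1612276}{\left(-1722010 + 1045776\right) - 2740057} = \frac{756 - 1612276}{\left(-1722010 + 1045776\right) - 2740057} = - \frac{1611520}{-676234 - 2740057} = - \frac{1611520}{-3416291} = \left(-1611520\right) \left(- \frac{1}{3416291}\right) = \frac{1611520}{3416291}$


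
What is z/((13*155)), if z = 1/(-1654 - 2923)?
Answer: -1/9222655 ≈ -1.0843e-7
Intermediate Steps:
z = -1/4577 (z = 1/(-4577) = -1/4577 ≈ -0.00021848)
z/((13*155)) = -1/(4577*(13*155)) = -1/4577/2015 = -1/4577*1/2015 = -1/9222655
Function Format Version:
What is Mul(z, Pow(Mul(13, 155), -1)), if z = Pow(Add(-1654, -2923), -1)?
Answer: Rational(-1, 9222655) ≈ -1.0843e-7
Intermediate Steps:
z = Rational(-1, 4577) (z = Pow(-4577, -1) = Rational(-1, 4577) ≈ -0.00021848)
Mul(z, Pow(Mul(13, 155), -1)) = Mul(Rational(-1, 4577), Pow(Mul(13, 155), -1)) = Mul(Rational(-1, 4577), Pow(2015, -1)) = Mul(Rational(-1, 4577), Rational(1, 2015)) = Rational(-1, 9222655)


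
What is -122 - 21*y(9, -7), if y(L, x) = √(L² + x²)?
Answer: -122 - 21*√130 ≈ -361.44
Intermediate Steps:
-122 - 21*y(9, -7) = -122 - 21*√(9² + (-7)²) = -122 - 21*√(81 + 49) = -122 - 21*√130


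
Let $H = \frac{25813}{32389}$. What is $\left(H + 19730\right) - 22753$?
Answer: $- \frac{97886134}{32389} \approx -3022.2$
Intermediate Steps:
$H = \frac{25813}{32389}$ ($H = 25813 \cdot \frac{1}{32389} = \frac{25813}{32389} \approx 0.79697$)
$\left(H + 19730\right) - 22753 = \left(\frac{25813}{32389} + 19730\right) - 22753 = \frac{639060783}{32389} - 22753 = - \frac{97886134}{32389}$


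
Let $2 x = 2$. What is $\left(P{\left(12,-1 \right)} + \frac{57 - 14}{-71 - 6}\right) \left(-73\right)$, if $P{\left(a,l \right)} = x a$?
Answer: $- \frac{64313}{77} \approx -835.23$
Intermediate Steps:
$x = 1$ ($x = \frac{1}{2} \cdot 2 = 1$)
$P{\left(a,l \right)} = a$ ($P{\left(a,l \right)} = 1 a = a$)
$\left(P{\left(12,-1 \right)} + \frac{57 - 14}{-71 - 6}\right) \left(-73\right) = \left(12 + \frac{57 - 14}{-71 - 6}\right) \left(-73\right) = \left(12 + \frac{43}{-77}\right) \left(-73\right) = \left(12 + 43 \left(- \frac{1}{77}\right)\right) \left(-73\right) = \left(12 - \frac{43}{77}\right) \left(-73\right) = \frac{881}{77} \left(-73\right) = - \frac{64313}{77}$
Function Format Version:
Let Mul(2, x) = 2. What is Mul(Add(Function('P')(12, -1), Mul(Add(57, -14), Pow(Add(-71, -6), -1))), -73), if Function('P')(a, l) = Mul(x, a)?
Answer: Rational(-64313, 77) ≈ -835.23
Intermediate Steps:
x = 1 (x = Mul(Rational(1, 2), 2) = 1)
Function('P')(a, l) = a (Function('P')(a, l) = Mul(1, a) = a)
Mul(Add(Function('P')(12, -1), Mul(Add(57, -14), Pow(Add(-71, -6), -1))), -73) = Mul(Add(12, Mul(Add(57, -14), Pow(Add(-71, -6), -1))), -73) = Mul(Add(12, Mul(43, Pow(-77, -1))), -73) = Mul(Add(12, Mul(43, Rational(-1, 77))), -73) = Mul(Add(12, Rational(-43, 77)), -73) = Mul(Rational(881, 77), -73) = Rational(-64313, 77)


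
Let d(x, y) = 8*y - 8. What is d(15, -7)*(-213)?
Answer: 13632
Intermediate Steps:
d(x, y) = -8 + 8*y
d(15, -7)*(-213) = (-8 + 8*(-7))*(-213) = (-8 - 56)*(-213) = -64*(-213) = 13632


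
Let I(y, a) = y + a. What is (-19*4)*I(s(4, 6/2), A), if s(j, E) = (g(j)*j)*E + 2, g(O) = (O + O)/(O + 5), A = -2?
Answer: -2432/3 ≈ -810.67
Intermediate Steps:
g(O) = 2*O/(5 + O) (g(O) = (2*O)/(5 + O) = 2*O/(5 + O))
s(j, E) = 2 + 2*E*j²/(5 + j) (s(j, E) = ((2*j/(5 + j))*j)*E + 2 = (2*j²/(5 + j))*E + 2 = 2*E*j²/(5 + j) + 2 = 2 + 2*E*j²/(5 + j))
I(y, a) = a + y
(-19*4)*I(s(4, 6/2), A) = (-19*4)*(-2 + 2*(5 + 4 + (6/2)*4²)/(5 + 4)) = -76*(-2 + 2*(5 + 4 + (6*(½))*16)/9) = -76*(-2 + 2*(⅑)*(5 + 4 + 3*16)) = -76*(-2 + 2*(⅑)*(5 + 4 + 48)) = -76*(-2 + 2*(⅑)*57) = -76*(-2 + 38/3) = -76*32/3 = -2432/3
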